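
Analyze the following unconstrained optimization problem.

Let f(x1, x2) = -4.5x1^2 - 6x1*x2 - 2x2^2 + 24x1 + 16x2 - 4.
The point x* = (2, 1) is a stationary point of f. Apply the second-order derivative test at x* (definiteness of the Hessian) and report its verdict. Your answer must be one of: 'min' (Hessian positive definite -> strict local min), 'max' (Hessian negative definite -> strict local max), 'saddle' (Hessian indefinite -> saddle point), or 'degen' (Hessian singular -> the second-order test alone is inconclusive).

Compute the Hessian H = grad^2 f:
  H = [[-9, -6], [-6, -4]]
Verify stationarity: grad f(x*) = H x* + g = (0, 0).
Eigenvalues of H: -13, 0.
H has a zero eigenvalue (singular; negative semidefinite but not definite), so H is neither positive definite, negative definite, nor indefinite. The second-order test alone is inconclusive -> degen.
(Indeed, f is constant along the null direction of H through x*, so x* is not a strict local extremum.)

degen


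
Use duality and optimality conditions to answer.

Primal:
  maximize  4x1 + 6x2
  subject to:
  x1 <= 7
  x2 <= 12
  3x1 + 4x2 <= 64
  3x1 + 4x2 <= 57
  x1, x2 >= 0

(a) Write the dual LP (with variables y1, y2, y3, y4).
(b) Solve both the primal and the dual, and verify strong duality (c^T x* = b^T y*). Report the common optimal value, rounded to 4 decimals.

The standard primal-dual pair for 'max c^T x s.t. A x <= b, x >= 0' is:
  Dual:  min b^T y  s.t.  A^T y >= c,  y >= 0.

So the dual LP is:
  minimize  7y1 + 12y2 + 64y3 + 57y4
  subject to:
    y1 + 3y3 + 3y4 >= 4
    y2 + 4y3 + 4y4 >= 6
    y1, y2, y3, y4 >= 0

Solving the primal: x* = (3, 12).
  primal value c^T x* = 84.
Solving the dual: y* = (0, 0.6667, 0, 1.3333).
  dual value b^T y* = 84.
Strong duality: c^T x* = b^T y*. Confirmed.

84


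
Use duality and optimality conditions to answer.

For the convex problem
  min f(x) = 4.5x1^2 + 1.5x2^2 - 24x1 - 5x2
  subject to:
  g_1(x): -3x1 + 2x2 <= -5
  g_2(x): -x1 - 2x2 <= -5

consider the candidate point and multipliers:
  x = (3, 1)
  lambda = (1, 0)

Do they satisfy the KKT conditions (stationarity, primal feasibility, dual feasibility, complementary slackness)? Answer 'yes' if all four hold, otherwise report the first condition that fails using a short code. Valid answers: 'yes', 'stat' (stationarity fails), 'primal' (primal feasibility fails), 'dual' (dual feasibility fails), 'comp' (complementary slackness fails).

Gradient of f: grad f(x) = Q x + c = (3, -2)
Constraint values g_i(x) = a_i^T x - b_i:
  g_1((3, 1)) = -2
  g_2((3, 1)) = 0
Stationarity residual: grad f(x) + sum_i lambda_i a_i = (0, 0)
  -> stationarity OK
Primal feasibility (all g_i <= 0): OK
Dual feasibility (all lambda_i >= 0): OK
Complementary slackness (lambda_i * g_i(x) = 0 for all i): FAILS

Verdict: the first failing condition is complementary_slackness -> comp.

comp


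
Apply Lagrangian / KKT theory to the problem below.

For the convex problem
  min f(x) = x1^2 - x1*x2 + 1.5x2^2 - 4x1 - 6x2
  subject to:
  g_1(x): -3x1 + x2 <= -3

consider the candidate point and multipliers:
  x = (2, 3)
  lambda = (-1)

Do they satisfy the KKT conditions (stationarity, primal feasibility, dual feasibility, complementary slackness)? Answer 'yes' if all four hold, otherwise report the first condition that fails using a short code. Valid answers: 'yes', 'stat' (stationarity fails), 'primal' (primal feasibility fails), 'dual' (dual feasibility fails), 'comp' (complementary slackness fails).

Gradient of f: grad f(x) = Q x + c = (-3, 1)
Constraint values g_i(x) = a_i^T x - b_i:
  g_1((2, 3)) = 0
Stationarity residual: grad f(x) + sum_i lambda_i a_i = (0, 0)
  -> stationarity OK
Primal feasibility (all g_i <= 0): OK
Dual feasibility (all lambda_i >= 0): FAILS
Complementary slackness (lambda_i * g_i(x) = 0 for all i): OK

Verdict: the first failing condition is dual_feasibility -> dual.

dual


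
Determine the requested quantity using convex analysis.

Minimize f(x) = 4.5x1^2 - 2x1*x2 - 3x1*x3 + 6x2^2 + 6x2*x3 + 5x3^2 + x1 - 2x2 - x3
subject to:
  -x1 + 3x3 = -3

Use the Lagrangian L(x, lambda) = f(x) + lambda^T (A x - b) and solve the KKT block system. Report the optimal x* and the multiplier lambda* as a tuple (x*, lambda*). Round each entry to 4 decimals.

Form the Lagrangian:
  L(x, lambda) = (1/2) x^T Q x + c^T x + lambda^T (A x - b)
Stationarity (grad_x L = 0): Q x + c + A^T lambda = 0.
Primal feasibility: A x = b.

This gives the KKT block system:
  [ Q   A^T ] [ x     ]   [-c ]
  [ A    0  ] [ lambda ] = [ b ]

Solving the linear system:
  x*      = (-0.0411, 0.6667, -1.0137)
  lambda* = (2.3379)
  f(x*)   = 3.3265

x* = (-0.0411, 0.6667, -1.0137), lambda* = (2.3379)


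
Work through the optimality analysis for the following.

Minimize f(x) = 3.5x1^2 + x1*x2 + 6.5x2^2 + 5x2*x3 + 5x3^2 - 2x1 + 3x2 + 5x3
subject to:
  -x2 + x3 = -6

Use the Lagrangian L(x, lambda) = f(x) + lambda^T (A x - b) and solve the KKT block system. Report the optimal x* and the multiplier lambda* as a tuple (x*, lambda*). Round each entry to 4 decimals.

Form the Lagrangian:
  L(x, lambda) = (1/2) x^T Q x + c^T x + lambda^T (A x - b)
Stationarity (grad_x L = 0): Q x + c + A^T lambda = 0.
Primal feasibility: A x = b.

This gives the KKT block system:
  [ Q   A^T ] [ x     ]   [-c ]
  [ A    0  ] [ lambda ] = [ b ]

Solving the linear system:
  x*      = (-0.0696, 2.487, -3.513)
  lambda* = (17.6957)
  f(x*)   = 48.1043

x* = (-0.0696, 2.487, -3.513), lambda* = (17.6957)


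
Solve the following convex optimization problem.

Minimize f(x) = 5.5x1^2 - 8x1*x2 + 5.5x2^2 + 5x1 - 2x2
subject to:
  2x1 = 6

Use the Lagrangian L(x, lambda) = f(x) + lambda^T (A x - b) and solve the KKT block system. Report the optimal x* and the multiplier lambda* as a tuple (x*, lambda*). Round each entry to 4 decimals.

Form the Lagrangian:
  L(x, lambda) = (1/2) x^T Q x + c^T x + lambda^T (A x - b)
Stationarity (grad_x L = 0): Q x + c + A^T lambda = 0.
Primal feasibility: A x = b.

This gives the KKT block system:
  [ Q   A^T ] [ x     ]   [-c ]
  [ A    0  ] [ lambda ] = [ b ]

Solving the linear system:
  x*      = (3, 2.3636)
  lambda* = (-9.5455)
  f(x*)   = 33.7727

x* = (3, 2.3636), lambda* = (-9.5455)


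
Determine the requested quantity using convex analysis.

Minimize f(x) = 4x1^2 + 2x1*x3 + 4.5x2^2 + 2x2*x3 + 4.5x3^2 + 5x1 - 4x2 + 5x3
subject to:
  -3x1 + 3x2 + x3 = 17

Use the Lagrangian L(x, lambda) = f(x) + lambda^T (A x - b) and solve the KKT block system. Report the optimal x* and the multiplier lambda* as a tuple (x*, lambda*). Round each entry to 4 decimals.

Form the Lagrangian:
  L(x, lambda) = (1/2) x^T Q x + c^T x + lambda^T (A x - b)
Stationarity (grad_x L = 0): Q x + c + A^T lambda = 0.
Primal feasibility: A x = b.

This gives the KKT block system:
  [ Q   A^T ] [ x     ]   [-c ]
  [ A    0  ] [ lambda ] = [ b ]

Solving the linear system:
  x*      = (-3.0752, 2.4989, 0.2779)
  lambda* = (-6.3485)
  f(x*)   = 41.9715

x* = (-3.0752, 2.4989, 0.2779), lambda* = (-6.3485)


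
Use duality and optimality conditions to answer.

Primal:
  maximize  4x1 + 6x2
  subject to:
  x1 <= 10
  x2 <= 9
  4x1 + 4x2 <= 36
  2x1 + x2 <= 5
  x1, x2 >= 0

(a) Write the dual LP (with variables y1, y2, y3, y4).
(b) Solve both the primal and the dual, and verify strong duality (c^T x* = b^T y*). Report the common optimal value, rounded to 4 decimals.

The standard primal-dual pair for 'max c^T x s.t. A x <= b, x >= 0' is:
  Dual:  min b^T y  s.t.  A^T y >= c,  y >= 0.

So the dual LP is:
  minimize  10y1 + 9y2 + 36y3 + 5y4
  subject to:
    y1 + 4y3 + 2y4 >= 4
    y2 + 4y3 + y4 >= 6
    y1, y2, y3, y4 >= 0

Solving the primal: x* = (0, 5).
  primal value c^T x* = 30.
Solving the dual: y* = (0, 0, 0, 6).
  dual value b^T y* = 30.
Strong duality: c^T x* = b^T y*. Confirmed.

30


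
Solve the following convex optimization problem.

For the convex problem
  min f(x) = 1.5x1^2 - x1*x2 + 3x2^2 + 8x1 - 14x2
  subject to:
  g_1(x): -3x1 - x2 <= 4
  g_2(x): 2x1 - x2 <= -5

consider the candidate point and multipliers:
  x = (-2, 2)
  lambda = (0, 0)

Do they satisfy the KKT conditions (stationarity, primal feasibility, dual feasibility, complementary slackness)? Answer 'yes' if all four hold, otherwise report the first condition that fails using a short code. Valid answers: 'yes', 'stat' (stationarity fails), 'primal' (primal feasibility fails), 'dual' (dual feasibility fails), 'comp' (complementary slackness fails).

Gradient of f: grad f(x) = Q x + c = (0, 0)
Constraint values g_i(x) = a_i^T x - b_i:
  g_1((-2, 2)) = 0
  g_2((-2, 2)) = -1
Stationarity residual: grad f(x) + sum_i lambda_i a_i = (0, 0)
  -> stationarity OK
Primal feasibility (all g_i <= 0): OK
Dual feasibility (all lambda_i >= 0): OK
Complementary slackness (lambda_i * g_i(x) = 0 for all i): OK

Verdict: yes, KKT holds.

yes


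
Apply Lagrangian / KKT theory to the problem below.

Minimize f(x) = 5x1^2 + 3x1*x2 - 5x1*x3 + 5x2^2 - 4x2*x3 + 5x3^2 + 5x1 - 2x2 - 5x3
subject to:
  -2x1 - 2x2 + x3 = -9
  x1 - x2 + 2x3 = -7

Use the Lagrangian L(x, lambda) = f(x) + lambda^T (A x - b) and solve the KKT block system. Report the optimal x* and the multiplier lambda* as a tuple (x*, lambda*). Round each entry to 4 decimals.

Form the Lagrangian:
  L(x, lambda) = (1/2) x^T Q x + c^T x + lambda^T (A x - b)
Stationarity (grad_x L = 0): Q x + c + A^T lambda = 0.
Primal feasibility: A x = b.

This gives the KKT block system:
  [ Q   A^T ] [ x     ]   [-c ]
  [ A    0  ] [ lambda ] = [ b ]

Solving the linear system:
  x*      = (-0.0946, 3.8243, -1.5405)
  lambda* = (16.3378, 9.4459)
  f(x*)   = 106.3716

x* = (-0.0946, 3.8243, -1.5405), lambda* = (16.3378, 9.4459)


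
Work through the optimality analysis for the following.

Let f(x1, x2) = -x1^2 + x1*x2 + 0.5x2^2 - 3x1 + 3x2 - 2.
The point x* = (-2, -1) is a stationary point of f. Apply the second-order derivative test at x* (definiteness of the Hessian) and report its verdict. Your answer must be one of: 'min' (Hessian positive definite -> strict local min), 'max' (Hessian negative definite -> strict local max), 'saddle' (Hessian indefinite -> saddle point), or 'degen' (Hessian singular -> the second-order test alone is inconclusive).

Compute the Hessian H = grad^2 f:
  H = [[-2, 1], [1, 1]]
Verify stationarity: grad f(x*) = H x* + g = (0, 0).
Eigenvalues of H: -2.3028, 1.3028.
Eigenvalues have mixed signs, so H is indefinite -> x* is a saddle point.

saddle


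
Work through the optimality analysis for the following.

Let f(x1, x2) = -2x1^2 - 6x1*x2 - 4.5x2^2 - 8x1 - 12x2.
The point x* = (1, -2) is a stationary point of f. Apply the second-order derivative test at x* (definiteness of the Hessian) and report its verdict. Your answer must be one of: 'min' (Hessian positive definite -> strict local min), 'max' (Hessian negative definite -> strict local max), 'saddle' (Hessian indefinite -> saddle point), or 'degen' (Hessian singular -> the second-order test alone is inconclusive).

Compute the Hessian H = grad^2 f:
  H = [[-4, -6], [-6, -9]]
Verify stationarity: grad f(x*) = H x* + g = (0, 0).
Eigenvalues of H: -13, 0.
H has a zero eigenvalue (singular; negative semidefinite but not definite), so H is neither positive definite, negative definite, nor indefinite. The second-order test alone is inconclusive -> degen.
(Indeed, f is constant along the null direction of H through x*, so x* is not a strict local extremum.)

degen


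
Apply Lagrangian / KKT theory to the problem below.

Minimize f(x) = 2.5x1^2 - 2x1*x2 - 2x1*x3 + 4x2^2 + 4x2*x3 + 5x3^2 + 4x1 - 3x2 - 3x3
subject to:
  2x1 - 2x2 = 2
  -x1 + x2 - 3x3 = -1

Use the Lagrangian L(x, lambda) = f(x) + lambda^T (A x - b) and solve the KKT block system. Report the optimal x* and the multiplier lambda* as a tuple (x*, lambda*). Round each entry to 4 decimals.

Form the Lagrangian:
  L(x, lambda) = (1/2) x^T Q x + c^T x + lambda^T (A x - b)
Stationarity (grad_x L = 0): Q x + c + A^T lambda = 0.
Primal feasibility: A x = b.

This gives the KKT block system:
  [ Q   A^T ] [ x     ]   [-c ]
  [ A    0  ] [ lambda ] = [ b ]

Solving the linear system:
  x*      = (0.5556, -0.4444, 0)
  lambda* = (-4.8148, -1.963)
  f(x*)   = 5.6111

x* = (0.5556, -0.4444, 0), lambda* = (-4.8148, -1.963)


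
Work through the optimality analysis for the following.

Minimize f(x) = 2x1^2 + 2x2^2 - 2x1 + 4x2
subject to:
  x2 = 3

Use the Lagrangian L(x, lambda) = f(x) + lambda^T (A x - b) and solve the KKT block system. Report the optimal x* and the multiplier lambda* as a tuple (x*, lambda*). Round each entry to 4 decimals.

Form the Lagrangian:
  L(x, lambda) = (1/2) x^T Q x + c^T x + lambda^T (A x - b)
Stationarity (grad_x L = 0): Q x + c + A^T lambda = 0.
Primal feasibility: A x = b.

This gives the KKT block system:
  [ Q   A^T ] [ x     ]   [-c ]
  [ A    0  ] [ lambda ] = [ b ]

Solving the linear system:
  x*      = (0.5, 3)
  lambda* = (-16)
  f(x*)   = 29.5

x* = (0.5, 3), lambda* = (-16)


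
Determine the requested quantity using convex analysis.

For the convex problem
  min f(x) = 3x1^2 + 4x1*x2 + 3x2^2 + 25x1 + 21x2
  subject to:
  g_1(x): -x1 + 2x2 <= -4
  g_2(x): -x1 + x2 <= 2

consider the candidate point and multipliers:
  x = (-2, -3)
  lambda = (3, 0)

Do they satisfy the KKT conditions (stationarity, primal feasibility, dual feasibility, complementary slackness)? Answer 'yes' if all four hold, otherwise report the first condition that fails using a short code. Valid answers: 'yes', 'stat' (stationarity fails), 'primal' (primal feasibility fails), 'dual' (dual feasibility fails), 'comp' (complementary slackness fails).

Gradient of f: grad f(x) = Q x + c = (1, -5)
Constraint values g_i(x) = a_i^T x - b_i:
  g_1((-2, -3)) = 0
  g_2((-2, -3)) = -3
Stationarity residual: grad f(x) + sum_i lambda_i a_i = (-2, 1)
  -> stationarity FAILS
Primal feasibility (all g_i <= 0): OK
Dual feasibility (all lambda_i >= 0): OK
Complementary slackness (lambda_i * g_i(x) = 0 for all i): OK

Verdict: the first failing condition is stationarity -> stat.

stat


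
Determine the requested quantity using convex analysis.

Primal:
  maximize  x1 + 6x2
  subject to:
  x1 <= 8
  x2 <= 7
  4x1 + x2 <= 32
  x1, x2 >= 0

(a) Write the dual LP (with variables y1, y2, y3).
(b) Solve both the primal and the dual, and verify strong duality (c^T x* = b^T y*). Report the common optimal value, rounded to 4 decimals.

The standard primal-dual pair for 'max c^T x s.t. A x <= b, x >= 0' is:
  Dual:  min b^T y  s.t.  A^T y >= c,  y >= 0.

So the dual LP is:
  minimize  8y1 + 7y2 + 32y3
  subject to:
    y1 + 4y3 >= 1
    y2 + y3 >= 6
    y1, y2, y3 >= 0

Solving the primal: x* = (6.25, 7).
  primal value c^T x* = 48.25.
Solving the dual: y* = (0, 5.75, 0.25).
  dual value b^T y* = 48.25.
Strong duality: c^T x* = b^T y*. Confirmed.

48.25


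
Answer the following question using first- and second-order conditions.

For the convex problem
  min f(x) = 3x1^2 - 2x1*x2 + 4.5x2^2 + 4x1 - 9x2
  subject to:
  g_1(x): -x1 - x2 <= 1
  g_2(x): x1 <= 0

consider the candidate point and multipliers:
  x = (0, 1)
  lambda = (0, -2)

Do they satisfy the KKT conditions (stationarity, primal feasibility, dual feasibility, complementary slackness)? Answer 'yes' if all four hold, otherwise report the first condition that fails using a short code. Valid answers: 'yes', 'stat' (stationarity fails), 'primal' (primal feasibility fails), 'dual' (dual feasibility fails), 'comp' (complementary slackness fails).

Gradient of f: grad f(x) = Q x + c = (2, 0)
Constraint values g_i(x) = a_i^T x - b_i:
  g_1((0, 1)) = -2
  g_2((0, 1)) = 0
Stationarity residual: grad f(x) + sum_i lambda_i a_i = (0, 0)
  -> stationarity OK
Primal feasibility (all g_i <= 0): OK
Dual feasibility (all lambda_i >= 0): FAILS
Complementary slackness (lambda_i * g_i(x) = 0 for all i): OK

Verdict: the first failing condition is dual_feasibility -> dual.

dual


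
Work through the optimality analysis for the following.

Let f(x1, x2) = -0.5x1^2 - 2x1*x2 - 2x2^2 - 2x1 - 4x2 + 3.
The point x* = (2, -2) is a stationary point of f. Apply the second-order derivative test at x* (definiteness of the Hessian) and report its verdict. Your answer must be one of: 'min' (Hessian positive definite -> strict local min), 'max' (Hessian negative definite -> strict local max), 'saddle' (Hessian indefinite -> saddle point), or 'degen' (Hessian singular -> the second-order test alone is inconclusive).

Compute the Hessian H = grad^2 f:
  H = [[-1, -2], [-2, -4]]
Verify stationarity: grad f(x*) = H x* + g = (0, 0).
Eigenvalues of H: -5, 0.
H has a zero eigenvalue (singular; negative semidefinite but not definite), so H is neither positive definite, negative definite, nor indefinite. The second-order test alone is inconclusive -> degen.
(Indeed, f is constant along the null direction of H through x*, so x* is not a strict local extremum.)

degen


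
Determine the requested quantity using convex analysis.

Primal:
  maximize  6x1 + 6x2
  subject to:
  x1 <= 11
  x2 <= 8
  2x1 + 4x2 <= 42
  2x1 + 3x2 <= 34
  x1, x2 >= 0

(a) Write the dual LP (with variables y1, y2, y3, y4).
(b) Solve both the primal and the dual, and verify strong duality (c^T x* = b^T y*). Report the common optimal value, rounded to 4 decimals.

The standard primal-dual pair for 'max c^T x s.t. A x <= b, x >= 0' is:
  Dual:  min b^T y  s.t.  A^T y >= c,  y >= 0.

So the dual LP is:
  minimize  11y1 + 8y2 + 42y3 + 34y4
  subject to:
    y1 + 2y3 + 2y4 >= 6
    y2 + 4y3 + 3y4 >= 6
    y1, y2, y3, y4 >= 0

Solving the primal: x* = (11, 4).
  primal value c^T x* = 90.
Solving the dual: y* = (2, 0, 0, 2).
  dual value b^T y* = 90.
Strong duality: c^T x* = b^T y*. Confirmed.

90


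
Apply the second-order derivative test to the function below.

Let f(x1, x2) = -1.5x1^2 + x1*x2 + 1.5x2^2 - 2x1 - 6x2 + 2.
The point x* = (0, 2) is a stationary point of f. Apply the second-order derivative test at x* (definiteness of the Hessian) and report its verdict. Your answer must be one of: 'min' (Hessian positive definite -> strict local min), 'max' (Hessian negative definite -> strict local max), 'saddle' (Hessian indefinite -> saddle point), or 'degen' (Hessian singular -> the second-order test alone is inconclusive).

Compute the Hessian H = grad^2 f:
  H = [[-3, 1], [1, 3]]
Verify stationarity: grad f(x*) = H x* + g = (0, 0).
Eigenvalues of H: -3.1623, 3.1623.
Eigenvalues have mixed signs, so H is indefinite -> x* is a saddle point.

saddle


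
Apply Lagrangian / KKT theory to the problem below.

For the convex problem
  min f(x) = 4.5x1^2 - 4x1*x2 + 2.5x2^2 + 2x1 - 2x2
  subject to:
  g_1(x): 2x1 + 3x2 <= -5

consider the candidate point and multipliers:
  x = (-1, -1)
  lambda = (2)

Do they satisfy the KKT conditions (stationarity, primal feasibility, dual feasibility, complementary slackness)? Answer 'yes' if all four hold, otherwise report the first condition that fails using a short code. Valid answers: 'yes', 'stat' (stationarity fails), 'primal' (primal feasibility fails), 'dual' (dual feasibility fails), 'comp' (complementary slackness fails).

Gradient of f: grad f(x) = Q x + c = (-3, -3)
Constraint values g_i(x) = a_i^T x - b_i:
  g_1((-1, -1)) = 0
Stationarity residual: grad f(x) + sum_i lambda_i a_i = (1, 3)
  -> stationarity FAILS
Primal feasibility (all g_i <= 0): OK
Dual feasibility (all lambda_i >= 0): OK
Complementary slackness (lambda_i * g_i(x) = 0 for all i): OK

Verdict: the first failing condition is stationarity -> stat.

stat


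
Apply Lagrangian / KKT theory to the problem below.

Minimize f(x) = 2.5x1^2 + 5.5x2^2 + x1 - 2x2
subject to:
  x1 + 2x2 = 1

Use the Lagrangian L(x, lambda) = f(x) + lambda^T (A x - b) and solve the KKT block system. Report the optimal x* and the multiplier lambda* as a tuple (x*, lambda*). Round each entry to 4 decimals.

Form the Lagrangian:
  L(x, lambda) = (1/2) x^T Q x + c^T x + lambda^T (A x - b)
Stationarity (grad_x L = 0): Q x + c + A^T lambda = 0.
Primal feasibility: A x = b.

This gives the KKT block system:
  [ Q   A^T ] [ x     ]   [-c ]
  [ A    0  ] [ lambda ] = [ b ]

Solving the linear system:
  x*      = (0.0968, 0.4516)
  lambda* = (-1.4839)
  f(x*)   = 0.3387

x* = (0.0968, 0.4516), lambda* = (-1.4839)


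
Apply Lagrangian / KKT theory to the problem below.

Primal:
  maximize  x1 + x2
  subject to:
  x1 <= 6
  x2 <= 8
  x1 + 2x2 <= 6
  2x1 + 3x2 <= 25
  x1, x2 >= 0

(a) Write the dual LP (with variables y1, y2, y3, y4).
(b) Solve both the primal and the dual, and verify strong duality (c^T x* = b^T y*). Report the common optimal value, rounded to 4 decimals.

The standard primal-dual pair for 'max c^T x s.t. A x <= b, x >= 0' is:
  Dual:  min b^T y  s.t.  A^T y >= c,  y >= 0.

So the dual LP is:
  minimize  6y1 + 8y2 + 6y3 + 25y4
  subject to:
    y1 + y3 + 2y4 >= 1
    y2 + 2y3 + 3y4 >= 1
    y1, y2, y3, y4 >= 0

Solving the primal: x* = (6, 0).
  primal value c^T x* = 6.
Solving the dual: y* = (0.5, 0, 0.5, 0).
  dual value b^T y* = 6.
Strong duality: c^T x* = b^T y*. Confirmed.

6


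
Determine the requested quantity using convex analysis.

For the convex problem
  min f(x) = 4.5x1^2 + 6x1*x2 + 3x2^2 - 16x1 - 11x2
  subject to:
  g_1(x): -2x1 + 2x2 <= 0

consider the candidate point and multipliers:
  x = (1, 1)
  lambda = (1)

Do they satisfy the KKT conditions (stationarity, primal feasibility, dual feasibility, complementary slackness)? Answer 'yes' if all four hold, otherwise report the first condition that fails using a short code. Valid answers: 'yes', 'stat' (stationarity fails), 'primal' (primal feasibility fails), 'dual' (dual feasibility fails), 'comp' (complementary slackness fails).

Gradient of f: grad f(x) = Q x + c = (-1, 1)
Constraint values g_i(x) = a_i^T x - b_i:
  g_1((1, 1)) = 0
Stationarity residual: grad f(x) + sum_i lambda_i a_i = (-3, 3)
  -> stationarity FAILS
Primal feasibility (all g_i <= 0): OK
Dual feasibility (all lambda_i >= 0): OK
Complementary slackness (lambda_i * g_i(x) = 0 for all i): OK

Verdict: the first failing condition is stationarity -> stat.

stat


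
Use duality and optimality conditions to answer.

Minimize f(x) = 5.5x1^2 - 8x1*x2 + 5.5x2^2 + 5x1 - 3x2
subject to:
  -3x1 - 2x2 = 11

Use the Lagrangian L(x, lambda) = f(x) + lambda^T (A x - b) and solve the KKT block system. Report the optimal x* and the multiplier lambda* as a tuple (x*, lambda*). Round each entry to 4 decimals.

Form the Lagrangian:
  L(x, lambda) = (1/2) x^T Q x + c^T x + lambda^T (A x - b)
Stationarity (grad_x L = 0): Q x + c + A^T lambda = 0.
Primal feasibility: A x = b.

This gives the KKT block system:
  [ Q   A^T ] [ x     ]   [-c ]
  [ A    0  ] [ lambda ] = [ b ]

Solving the linear system:
  x*      = (-2.4142, -1.8787)
  lambda* = (-2.1757)
  f(x*)   = 8.749

x* = (-2.4142, -1.8787), lambda* = (-2.1757)


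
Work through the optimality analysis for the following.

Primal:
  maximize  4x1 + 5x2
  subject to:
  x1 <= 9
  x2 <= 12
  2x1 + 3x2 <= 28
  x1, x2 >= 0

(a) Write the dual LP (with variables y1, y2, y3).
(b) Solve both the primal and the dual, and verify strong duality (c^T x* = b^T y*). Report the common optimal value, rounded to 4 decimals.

The standard primal-dual pair for 'max c^T x s.t. A x <= b, x >= 0' is:
  Dual:  min b^T y  s.t.  A^T y >= c,  y >= 0.

So the dual LP is:
  minimize  9y1 + 12y2 + 28y3
  subject to:
    y1 + 2y3 >= 4
    y2 + 3y3 >= 5
    y1, y2, y3 >= 0

Solving the primal: x* = (9, 3.3333).
  primal value c^T x* = 52.6667.
Solving the dual: y* = (0.6667, 0, 1.6667).
  dual value b^T y* = 52.6667.
Strong duality: c^T x* = b^T y*. Confirmed.

52.6667


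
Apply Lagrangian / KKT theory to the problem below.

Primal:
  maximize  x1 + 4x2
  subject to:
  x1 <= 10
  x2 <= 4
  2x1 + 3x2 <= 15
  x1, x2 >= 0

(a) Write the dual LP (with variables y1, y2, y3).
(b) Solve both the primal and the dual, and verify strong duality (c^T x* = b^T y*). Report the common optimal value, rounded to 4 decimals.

The standard primal-dual pair for 'max c^T x s.t. A x <= b, x >= 0' is:
  Dual:  min b^T y  s.t.  A^T y >= c,  y >= 0.

So the dual LP is:
  minimize  10y1 + 4y2 + 15y3
  subject to:
    y1 + 2y3 >= 1
    y2 + 3y3 >= 4
    y1, y2, y3 >= 0

Solving the primal: x* = (1.5, 4).
  primal value c^T x* = 17.5.
Solving the dual: y* = (0, 2.5, 0.5).
  dual value b^T y* = 17.5.
Strong duality: c^T x* = b^T y*. Confirmed.

17.5


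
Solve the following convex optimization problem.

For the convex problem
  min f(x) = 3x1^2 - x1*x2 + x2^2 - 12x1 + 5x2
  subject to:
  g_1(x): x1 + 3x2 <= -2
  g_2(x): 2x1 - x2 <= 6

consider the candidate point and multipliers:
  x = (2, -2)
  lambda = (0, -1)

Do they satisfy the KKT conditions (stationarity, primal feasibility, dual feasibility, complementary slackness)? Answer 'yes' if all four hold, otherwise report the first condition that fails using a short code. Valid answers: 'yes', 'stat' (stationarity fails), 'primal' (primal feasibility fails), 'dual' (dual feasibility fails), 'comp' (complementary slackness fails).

Gradient of f: grad f(x) = Q x + c = (2, -1)
Constraint values g_i(x) = a_i^T x - b_i:
  g_1((2, -2)) = -2
  g_2((2, -2)) = 0
Stationarity residual: grad f(x) + sum_i lambda_i a_i = (0, 0)
  -> stationarity OK
Primal feasibility (all g_i <= 0): OK
Dual feasibility (all lambda_i >= 0): FAILS
Complementary slackness (lambda_i * g_i(x) = 0 for all i): OK

Verdict: the first failing condition is dual_feasibility -> dual.

dual


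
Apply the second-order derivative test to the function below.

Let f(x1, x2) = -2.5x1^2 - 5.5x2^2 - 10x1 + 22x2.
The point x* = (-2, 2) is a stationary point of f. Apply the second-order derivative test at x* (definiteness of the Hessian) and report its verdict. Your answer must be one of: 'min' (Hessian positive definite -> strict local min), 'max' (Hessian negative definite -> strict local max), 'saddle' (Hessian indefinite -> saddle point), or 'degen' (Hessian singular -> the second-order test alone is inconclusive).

Compute the Hessian H = grad^2 f:
  H = [[-5, 0], [0, -11]]
Verify stationarity: grad f(x*) = H x* + g = (0, 0).
Eigenvalues of H: -11, -5.
Both eigenvalues < 0, so H is negative definite -> x* is a strict local max.

max


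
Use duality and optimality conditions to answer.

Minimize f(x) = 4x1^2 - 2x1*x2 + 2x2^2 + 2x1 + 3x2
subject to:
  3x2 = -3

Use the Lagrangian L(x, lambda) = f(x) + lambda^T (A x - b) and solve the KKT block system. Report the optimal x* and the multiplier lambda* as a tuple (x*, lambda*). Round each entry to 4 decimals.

Form the Lagrangian:
  L(x, lambda) = (1/2) x^T Q x + c^T x + lambda^T (A x - b)
Stationarity (grad_x L = 0): Q x + c + A^T lambda = 0.
Primal feasibility: A x = b.

This gives the KKT block system:
  [ Q   A^T ] [ x     ]   [-c ]
  [ A    0  ] [ lambda ] = [ b ]

Solving the linear system:
  x*      = (-0.5, -1)
  lambda* = (0)
  f(x*)   = -2

x* = (-0.5, -1), lambda* = (0)


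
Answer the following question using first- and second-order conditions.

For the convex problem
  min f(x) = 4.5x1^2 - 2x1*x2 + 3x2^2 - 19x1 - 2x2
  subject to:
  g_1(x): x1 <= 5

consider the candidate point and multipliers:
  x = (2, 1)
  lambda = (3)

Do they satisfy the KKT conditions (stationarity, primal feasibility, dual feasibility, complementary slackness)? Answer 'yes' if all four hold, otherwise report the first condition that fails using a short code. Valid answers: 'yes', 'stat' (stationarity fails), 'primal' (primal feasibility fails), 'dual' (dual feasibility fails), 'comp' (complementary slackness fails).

Gradient of f: grad f(x) = Q x + c = (-3, 0)
Constraint values g_i(x) = a_i^T x - b_i:
  g_1((2, 1)) = -3
Stationarity residual: grad f(x) + sum_i lambda_i a_i = (0, 0)
  -> stationarity OK
Primal feasibility (all g_i <= 0): OK
Dual feasibility (all lambda_i >= 0): OK
Complementary slackness (lambda_i * g_i(x) = 0 for all i): FAILS

Verdict: the first failing condition is complementary_slackness -> comp.

comp


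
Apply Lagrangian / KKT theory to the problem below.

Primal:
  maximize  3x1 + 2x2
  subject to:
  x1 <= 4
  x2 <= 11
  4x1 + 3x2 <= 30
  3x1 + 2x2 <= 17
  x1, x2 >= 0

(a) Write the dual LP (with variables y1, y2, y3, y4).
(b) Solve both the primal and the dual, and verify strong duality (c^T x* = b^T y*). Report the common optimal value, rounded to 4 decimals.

The standard primal-dual pair for 'max c^T x s.t. A x <= b, x >= 0' is:
  Dual:  min b^T y  s.t.  A^T y >= c,  y >= 0.

So the dual LP is:
  minimize  4y1 + 11y2 + 30y3 + 17y4
  subject to:
    y1 + 4y3 + 3y4 >= 3
    y2 + 3y3 + 2y4 >= 2
    y1, y2, y3, y4 >= 0

Solving the primal: x* = (4, 2.5).
  primal value c^T x* = 17.
Solving the dual: y* = (0, 0, 0, 1).
  dual value b^T y* = 17.
Strong duality: c^T x* = b^T y*. Confirmed.

17


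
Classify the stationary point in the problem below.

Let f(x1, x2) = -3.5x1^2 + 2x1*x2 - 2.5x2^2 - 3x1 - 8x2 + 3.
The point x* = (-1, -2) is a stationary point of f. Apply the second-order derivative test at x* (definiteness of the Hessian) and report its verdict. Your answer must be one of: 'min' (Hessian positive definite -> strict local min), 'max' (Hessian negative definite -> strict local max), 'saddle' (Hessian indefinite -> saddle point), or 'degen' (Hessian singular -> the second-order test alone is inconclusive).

Compute the Hessian H = grad^2 f:
  H = [[-7, 2], [2, -5]]
Verify stationarity: grad f(x*) = H x* + g = (0, 0).
Eigenvalues of H: -8.2361, -3.7639.
Both eigenvalues < 0, so H is negative definite -> x* is a strict local max.

max


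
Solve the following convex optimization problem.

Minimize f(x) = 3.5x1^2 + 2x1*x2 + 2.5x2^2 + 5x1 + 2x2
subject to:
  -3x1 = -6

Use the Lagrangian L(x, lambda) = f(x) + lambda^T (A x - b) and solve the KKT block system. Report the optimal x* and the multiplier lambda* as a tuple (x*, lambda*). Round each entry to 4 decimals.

Form the Lagrangian:
  L(x, lambda) = (1/2) x^T Q x + c^T x + lambda^T (A x - b)
Stationarity (grad_x L = 0): Q x + c + A^T lambda = 0.
Primal feasibility: A x = b.

This gives the KKT block system:
  [ Q   A^T ] [ x     ]   [-c ]
  [ A    0  ] [ lambda ] = [ b ]

Solving the linear system:
  x*      = (2, -1.2)
  lambda* = (5.5333)
  f(x*)   = 20.4

x* = (2, -1.2), lambda* = (5.5333)


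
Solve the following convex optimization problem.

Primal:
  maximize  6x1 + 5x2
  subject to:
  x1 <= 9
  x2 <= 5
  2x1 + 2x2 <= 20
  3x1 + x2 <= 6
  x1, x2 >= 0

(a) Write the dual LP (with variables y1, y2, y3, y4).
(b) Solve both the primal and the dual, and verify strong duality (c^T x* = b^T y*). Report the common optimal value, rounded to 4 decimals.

The standard primal-dual pair for 'max c^T x s.t. A x <= b, x >= 0' is:
  Dual:  min b^T y  s.t.  A^T y >= c,  y >= 0.

So the dual LP is:
  minimize  9y1 + 5y2 + 20y3 + 6y4
  subject to:
    y1 + 2y3 + 3y4 >= 6
    y2 + 2y3 + y4 >= 5
    y1, y2, y3, y4 >= 0

Solving the primal: x* = (0.3333, 5).
  primal value c^T x* = 27.
Solving the dual: y* = (0, 3, 0, 2).
  dual value b^T y* = 27.
Strong duality: c^T x* = b^T y*. Confirmed.

27


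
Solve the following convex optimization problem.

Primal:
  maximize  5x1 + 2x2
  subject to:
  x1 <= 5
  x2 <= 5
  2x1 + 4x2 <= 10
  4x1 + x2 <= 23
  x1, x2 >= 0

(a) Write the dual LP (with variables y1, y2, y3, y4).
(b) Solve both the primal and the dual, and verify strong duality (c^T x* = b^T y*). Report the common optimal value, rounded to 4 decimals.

The standard primal-dual pair for 'max c^T x s.t. A x <= b, x >= 0' is:
  Dual:  min b^T y  s.t.  A^T y >= c,  y >= 0.

So the dual LP is:
  minimize  5y1 + 5y2 + 10y3 + 23y4
  subject to:
    y1 + 2y3 + 4y4 >= 5
    y2 + 4y3 + y4 >= 2
    y1, y2, y3, y4 >= 0

Solving the primal: x* = (5, 0).
  primal value c^T x* = 25.
Solving the dual: y* = (4, 0, 0.5, 0).
  dual value b^T y* = 25.
Strong duality: c^T x* = b^T y*. Confirmed.

25


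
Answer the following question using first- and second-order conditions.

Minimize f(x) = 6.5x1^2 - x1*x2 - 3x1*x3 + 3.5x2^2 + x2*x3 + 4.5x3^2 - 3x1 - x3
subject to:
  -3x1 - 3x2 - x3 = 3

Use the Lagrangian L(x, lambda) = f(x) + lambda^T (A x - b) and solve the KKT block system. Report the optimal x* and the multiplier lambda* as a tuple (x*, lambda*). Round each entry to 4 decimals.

Form the Lagrangian:
  L(x, lambda) = (1/2) x^T Q x + c^T x + lambda^T (A x - b)
Stationarity (grad_x L = 0): Q x + c + A^T lambda = 0.
Primal feasibility: A x = b.

This gives the KKT block system:
  [ Q   A^T ] [ x     ]   [-c ]
  [ A    0  ] [ lambda ] = [ b ]

Solving the linear system:
  x*      = (-0.2315, -0.745, -0.0705)
  lambda* = (-1.6846)
  f(x*)   = 2.9094

x* = (-0.2315, -0.745, -0.0705), lambda* = (-1.6846)


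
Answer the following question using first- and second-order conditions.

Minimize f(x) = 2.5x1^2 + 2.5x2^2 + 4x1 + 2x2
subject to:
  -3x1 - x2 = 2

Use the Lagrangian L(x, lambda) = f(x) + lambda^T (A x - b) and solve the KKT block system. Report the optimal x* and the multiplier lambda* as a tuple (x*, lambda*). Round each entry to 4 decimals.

Form the Lagrangian:
  L(x, lambda) = (1/2) x^T Q x + c^T x + lambda^T (A x - b)
Stationarity (grad_x L = 0): Q x + c + A^T lambda = 0.
Primal feasibility: A x = b.

This gives the KKT block system:
  [ Q   A^T ] [ x     ]   [-c ]
  [ A    0  ] [ lambda ] = [ b ]

Solving the linear system:
  x*      = (-0.56, -0.32)
  lambda* = (0.4)
  f(x*)   = -1.84

x* = (-0.56, -0.32), lambda* = (0.4)


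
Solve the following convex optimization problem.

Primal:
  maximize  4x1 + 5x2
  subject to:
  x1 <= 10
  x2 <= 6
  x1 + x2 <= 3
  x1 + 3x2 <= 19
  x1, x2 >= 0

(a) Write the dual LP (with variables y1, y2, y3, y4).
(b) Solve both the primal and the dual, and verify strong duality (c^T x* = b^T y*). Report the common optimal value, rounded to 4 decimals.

The standard primal-dual pair for 'max c^T x s.t. A x <= b, x >= 0' is:
  Dual:  min b^T y  s.t.  A^T y >= c,  y >= 0.

So the dual LP is:
  minimize  10y1 + 6y2 + 3y3 + 19y4
  subject to:
    y1 + y3 + y4 >= 4
    y2 + y3 + 3y4 >= 5
    y1, y2, y3, y4 >= 0

Solving the primal: x* = (0, 3).
  primal value c^T x* = 15.
Solving the dual: y* = (0, 0, 5, 0).
  dual value b^T y* = 15.
Strong duality: c^T x* = b^T y*. Confirmed.

15


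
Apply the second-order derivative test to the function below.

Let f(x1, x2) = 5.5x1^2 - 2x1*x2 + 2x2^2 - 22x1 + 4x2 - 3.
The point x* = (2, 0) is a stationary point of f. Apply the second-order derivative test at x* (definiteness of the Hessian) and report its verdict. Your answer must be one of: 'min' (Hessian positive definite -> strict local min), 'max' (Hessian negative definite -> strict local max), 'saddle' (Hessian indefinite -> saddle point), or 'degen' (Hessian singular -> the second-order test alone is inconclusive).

Compute the Hessian H = grad^2 f:
  H = [[11, -2], [-2, 4]]
Verify stationarity: grad f(x*) = H x* + g = (0, 0).
Eigenvalues of H: 3.4689, 11.5311.
Both eigenvalues > 0, so H is positive definite -> x* is a strict local min.

min


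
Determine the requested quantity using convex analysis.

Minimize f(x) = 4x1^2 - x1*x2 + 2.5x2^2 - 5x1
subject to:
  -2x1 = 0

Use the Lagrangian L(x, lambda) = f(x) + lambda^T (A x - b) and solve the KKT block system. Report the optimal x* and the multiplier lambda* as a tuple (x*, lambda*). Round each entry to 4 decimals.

Form the Lagrangian:
  L(x, lambda) = (1/2) x^T Q x + c^T x + lambda^T (A x - b)
Stationarity (grad_x L = 0): Q x + c + A^T lambda = 0.
Primal feasibility: A x = b.

This gives the KKT block system:
  [ Q   A^T ] [ x     ]   [-c ]
  [ A    0  ] [ lambda ] = [ b ]

Solving the linear system:
  x*      = (0, 0)
  lambda* = (-2.5)
  f(x*)   = 0

x* = (0, 0), lambda* = (-2.5)


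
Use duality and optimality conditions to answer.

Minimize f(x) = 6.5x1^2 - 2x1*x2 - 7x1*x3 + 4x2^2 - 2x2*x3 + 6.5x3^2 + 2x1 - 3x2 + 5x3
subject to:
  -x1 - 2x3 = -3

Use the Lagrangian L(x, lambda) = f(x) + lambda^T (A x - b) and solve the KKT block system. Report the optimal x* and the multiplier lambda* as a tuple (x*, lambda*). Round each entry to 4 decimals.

Form the Lagrangian:
  L(x, lambda) = (1/2) x^T Q x + c^T x + lambda^T (A x - b)
Stationarity (grad_x L = 0): Q x + c + A^T lambda = 0.
Primal feasibility: A x = b.

This gives the KKT block system:
  [ Q   A^T ] [ x     ]   [-c ]
  [ A    0  ] [ lambda ] = [ b ]

Solving the linear system:
  x*      = (0.9297, 0.8662, 1.0351)
  lambda* = (5.1081)
  f(x*)   = 9.8804

x* = (0.9297, 0.8662, 1.0351), lambda* = (5.1081)


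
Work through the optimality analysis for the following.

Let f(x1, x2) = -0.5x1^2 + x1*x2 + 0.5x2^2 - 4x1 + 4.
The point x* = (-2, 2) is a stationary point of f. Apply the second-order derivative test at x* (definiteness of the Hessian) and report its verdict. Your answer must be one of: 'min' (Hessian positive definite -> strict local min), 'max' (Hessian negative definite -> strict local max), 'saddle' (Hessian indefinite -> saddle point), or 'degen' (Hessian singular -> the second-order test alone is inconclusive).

Compute the Hessian H = grad^2 f:
  H = [[-1, 1], [1, 1]]
Verify stationarity: grad f(x*) = H x* + g = (0, 0).
Eigenvalues of H: -1.4142, 1.4142.
Eigenvalues have mixed signs, so H is indefinite -> x* is a saddle point.

saddle


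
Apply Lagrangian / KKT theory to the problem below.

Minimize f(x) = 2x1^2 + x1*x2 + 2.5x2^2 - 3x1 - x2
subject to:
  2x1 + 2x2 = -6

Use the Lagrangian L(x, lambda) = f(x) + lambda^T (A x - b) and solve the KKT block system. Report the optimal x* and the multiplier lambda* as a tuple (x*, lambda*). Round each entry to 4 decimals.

Form the Lagrangian:
  L(x, lambda) = (1/2) x^T Q x + c^T x + lambda^T (A x - b)
Stationarity (grad_x L = 0): Q x + c + A^T lambda = 0.
Primal feasibility: A x = b.

This gives the KKT block system:
  [ Q   A^T ] [ x     ]   [-c ]
  [ A    0  ] [ lambda ] = [ b ]

Solving the linear system:
  x*      = (-1.4286, -1.5714)
  lambda* = (5.1429)
  f(x*)   = 18.3571

x* = (-1.4286, -1.5714), lambda* = (5.1429)


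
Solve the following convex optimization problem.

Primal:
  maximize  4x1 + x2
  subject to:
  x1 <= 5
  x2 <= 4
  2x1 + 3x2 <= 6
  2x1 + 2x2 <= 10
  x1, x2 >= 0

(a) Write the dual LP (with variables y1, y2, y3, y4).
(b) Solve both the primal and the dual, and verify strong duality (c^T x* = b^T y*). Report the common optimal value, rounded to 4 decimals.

The standard primal-dual pair for 'max c^T x s.t. A x <= b, x >= 0' is:
  Dual:  min b^T y  s.t.  A^T y >= c,  y >= 0.

So the dual LP is:
  minimize  5y1 + 4y2 + 6y3 + 10y4
  subject to:
    y1 + 2y3 + 2y4 >= 4
    y2 + 3y3 + 2y4 >= 1
    y1, y2, y3, y4 >= 0

Solving the primal: x* = (3, 0).
  primal value c^T x* = 12.
Solving the dual: y* = (0, 0, 2, 0).
  dual value b^T y* = 12.
Strong duality: c^T x* = b^T y*. Confirmed.

12


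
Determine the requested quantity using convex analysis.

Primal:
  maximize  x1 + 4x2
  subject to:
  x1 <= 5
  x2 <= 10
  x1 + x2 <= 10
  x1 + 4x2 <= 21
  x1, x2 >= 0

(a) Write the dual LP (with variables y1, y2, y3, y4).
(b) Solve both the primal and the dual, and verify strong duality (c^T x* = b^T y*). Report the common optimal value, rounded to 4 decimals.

The standard primal-dual pair for 'max c^T x s.t. A x <= b, x >= 0' is:
  Dual:  min b^T y  s.t.  A^T y >= c,  y >= 0.

So the dual LP is:
  minimize  5y1 + 10y2 + 10y3 + 21y4
  subject to:
    y1 + y3 + y4 >= 1
    y2 + y3 + 4y4 >= 4
    y1, y2, y3, y4 >= 0

Solving the primal: x* = (5, 4).
  primal value c^T x* = 21.
Solving the dual: y* = (0, 0, 0, 1).
  dual value b^T y* = 21.
Strong duality: c^T x* = b^T y*. Confirmed.

21


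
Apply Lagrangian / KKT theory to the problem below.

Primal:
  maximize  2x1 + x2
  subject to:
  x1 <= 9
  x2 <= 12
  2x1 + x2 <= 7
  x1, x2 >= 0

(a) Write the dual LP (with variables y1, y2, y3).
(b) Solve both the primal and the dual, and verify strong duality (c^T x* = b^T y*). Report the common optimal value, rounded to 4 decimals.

The standard primal-dual pair for 'max c^T x s.t. A x <= b, x >= 0' is:
  Dual:  min b^T y  s.t.  A^T y >= c,  y >= 0.

So the dual LP is:
  minimize  9y1 + 12y2 + 7y3
  subject to:
    y1 + 2y3 >= 2
    y2 + y3 >= 1
    y1, y2, y3 >= 0

Solving the primal: x* = (3.5, 0).
  primal value c^T x* = 7.
Solving the dual: y* = (0, 0, 1).
  dual value b^T y* = 7.
Strong duality: c^T x* = b^T y*. Confirmed.

7
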